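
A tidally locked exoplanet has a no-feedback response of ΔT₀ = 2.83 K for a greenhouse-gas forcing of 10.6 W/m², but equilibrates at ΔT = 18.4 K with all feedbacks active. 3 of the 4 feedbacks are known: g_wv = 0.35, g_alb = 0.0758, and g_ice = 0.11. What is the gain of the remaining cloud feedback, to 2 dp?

0.31

Amplification A = ΔT/ΔT₀ = 18.4/2.83 = 6.502.
Total gain g = 1 − 1/A = 1 − 1/6.502 = 0.8462.
Known gains sum to 0.35 + 0.0758 + 0.11 = 0.5358.
g_cld = 0.8462 − 0.5358 = 0.31.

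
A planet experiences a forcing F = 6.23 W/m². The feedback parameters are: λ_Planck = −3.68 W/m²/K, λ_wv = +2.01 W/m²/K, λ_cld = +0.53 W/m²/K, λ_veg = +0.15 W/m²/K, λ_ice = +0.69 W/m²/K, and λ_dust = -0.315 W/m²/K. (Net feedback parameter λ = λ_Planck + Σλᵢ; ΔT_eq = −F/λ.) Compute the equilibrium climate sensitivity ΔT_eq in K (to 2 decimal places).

Net feedback parameter λ = (−3.68) + (+2.01) + (+0.53) + (+0.15) + (+0.69) + (-0.315) = -0.615 W/m²/K.
ΔT = −F/λ = −6.23/(-0.615) = 10.13 K.

10.13 K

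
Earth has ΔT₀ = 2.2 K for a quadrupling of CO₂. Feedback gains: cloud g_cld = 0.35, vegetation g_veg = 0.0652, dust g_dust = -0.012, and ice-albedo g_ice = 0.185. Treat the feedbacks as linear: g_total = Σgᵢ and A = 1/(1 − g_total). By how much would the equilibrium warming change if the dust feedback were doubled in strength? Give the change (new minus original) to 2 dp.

-0.15 K

Original: g = 0.5882, ΔT = 2.2/(1−0.5882) = 5.3424 K.
With doubled dust: g' = 0.5762, ΔT' = 2.2/(1−0.5762) = 5.1911 K.
Change = 5.1911 − 5.3424 = -0.15 K.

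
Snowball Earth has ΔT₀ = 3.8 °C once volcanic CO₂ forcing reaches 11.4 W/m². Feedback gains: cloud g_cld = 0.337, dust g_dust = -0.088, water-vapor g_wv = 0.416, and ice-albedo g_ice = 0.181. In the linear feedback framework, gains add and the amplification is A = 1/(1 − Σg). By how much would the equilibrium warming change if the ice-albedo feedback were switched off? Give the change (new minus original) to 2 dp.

-13.33 °C

Original: g = 0.846, ΔT = 3.8/(1−0.846) = 24.6753 °C.
Without ice-albedo: g' = 0.665, ΔT' = 3.8/(1−0.665) = 11.3433 °C.
Change = 11.3433 − 24.6753 = -13.33 °C.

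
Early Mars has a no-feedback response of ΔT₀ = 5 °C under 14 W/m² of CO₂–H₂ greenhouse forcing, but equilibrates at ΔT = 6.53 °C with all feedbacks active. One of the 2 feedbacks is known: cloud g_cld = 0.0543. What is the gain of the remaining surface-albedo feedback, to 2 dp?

Amplification A = ΔT/ΔT₀ = 6.53/5 = 1.306.
Total gain g = 1 − 1/A = 1 − 1/1.306 = 0.2343.
The known gain is 0.0543.
g_alb = 0.2343 − 0.0543 = 0.18.

0.18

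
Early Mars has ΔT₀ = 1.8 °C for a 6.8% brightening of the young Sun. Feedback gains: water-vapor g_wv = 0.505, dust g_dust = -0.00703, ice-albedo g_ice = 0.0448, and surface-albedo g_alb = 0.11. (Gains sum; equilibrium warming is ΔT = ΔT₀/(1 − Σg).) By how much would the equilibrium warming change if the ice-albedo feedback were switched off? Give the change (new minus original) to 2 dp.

Original: g = 0.65277, ΔT = 1.8/(1−0.65277) = 5.1839 °C.
Without ice-albedo: g' = 0.60797, ΔT' = 1.8/(1−0.60797) = 4.5915 °C.
Change = 4.5915 − 5.1839 = -0.59 °C.

-0.59 °C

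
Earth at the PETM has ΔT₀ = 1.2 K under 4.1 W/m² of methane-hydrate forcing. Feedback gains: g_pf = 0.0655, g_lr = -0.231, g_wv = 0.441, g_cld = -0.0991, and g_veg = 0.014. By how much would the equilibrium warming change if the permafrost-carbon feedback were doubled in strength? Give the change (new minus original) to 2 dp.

Original: g = 0.1904, ΔT = 1.2/(1−0.1904) = 1.4822 K.
With doubled permafrost-carbon: g' = 0.2559, ΔT' = 1.2/(1−0.2559) = 1.6127 K.
Change = 1.6127 − 1.4822 = 0.13 K.

0.13 K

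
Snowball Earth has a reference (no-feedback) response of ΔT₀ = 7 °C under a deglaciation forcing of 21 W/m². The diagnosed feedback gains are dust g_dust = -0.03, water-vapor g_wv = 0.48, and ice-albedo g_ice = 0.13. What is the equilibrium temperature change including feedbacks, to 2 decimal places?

16.67 °C

Total gain g = -0.03 + 0.48 + 0.13 = 0.58.
Amplification A = 1/(1 − 0.58) = 2.381.
ΔT = 7 × 2.381 = 16.67 °C.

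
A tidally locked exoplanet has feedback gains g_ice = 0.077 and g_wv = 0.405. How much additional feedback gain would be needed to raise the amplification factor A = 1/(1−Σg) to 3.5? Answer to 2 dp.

0.23

Current total gain = 0.482.
Target gain for A = 3.5: g* = 1 − 1/3.5 = 0.7143.
Additional gain needed = 0.7143 − 0.482 = 0.23.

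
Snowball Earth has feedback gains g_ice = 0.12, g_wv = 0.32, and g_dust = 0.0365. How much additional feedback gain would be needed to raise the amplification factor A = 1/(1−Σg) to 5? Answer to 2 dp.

Current total gain = 0.4765.
Target gain for A = 5: g* = 1 − 1/5 = 0.8.
Additional gain needed = 0.8 − 0.4765 = 0.32.

0.32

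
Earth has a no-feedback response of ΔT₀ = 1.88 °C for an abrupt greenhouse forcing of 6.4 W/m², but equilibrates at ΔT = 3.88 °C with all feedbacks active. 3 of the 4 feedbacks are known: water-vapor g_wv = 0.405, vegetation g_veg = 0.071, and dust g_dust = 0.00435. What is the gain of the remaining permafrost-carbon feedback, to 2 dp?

Amplification A = ΔT/ΔT₀ = 3.88/1.88 = 2.064.
Total gain g = 1 − 1/A = 1 − 1/2.064 = 0.5155.
Known gains sum to 0.405 + 0.071 + 0.00435 = 0.48035.
g_pf = 0.5155 − 0.48035 = 0.04.

0.04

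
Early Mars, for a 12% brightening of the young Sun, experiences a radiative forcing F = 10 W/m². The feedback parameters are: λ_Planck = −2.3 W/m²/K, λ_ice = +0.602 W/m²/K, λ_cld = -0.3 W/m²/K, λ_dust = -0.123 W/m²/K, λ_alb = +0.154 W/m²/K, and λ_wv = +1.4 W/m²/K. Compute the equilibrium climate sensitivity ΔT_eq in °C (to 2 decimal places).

17.64 °C

Net feedback parameter λ = (−2.3) + (+0.602) + (-0.3) + (-0.123) + (+0.154) + (+1.4) = -0.567 W/m²/K.
ΔT = −F/λ = −10/(-0.567) = 17.64 °C.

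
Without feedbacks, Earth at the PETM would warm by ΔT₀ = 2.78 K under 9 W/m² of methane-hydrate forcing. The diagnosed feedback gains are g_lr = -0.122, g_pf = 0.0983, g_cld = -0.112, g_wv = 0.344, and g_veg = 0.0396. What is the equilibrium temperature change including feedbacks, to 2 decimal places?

Total gain g = -0.122 + 0.0983 − 0.112 + 0.344 + 0.0396 = 0.2479.
Amplification A = 1/(1 − 0.2479) = 1.33.
ΔT = 2.78 × 1.33 = 3.70 K.

3.70 K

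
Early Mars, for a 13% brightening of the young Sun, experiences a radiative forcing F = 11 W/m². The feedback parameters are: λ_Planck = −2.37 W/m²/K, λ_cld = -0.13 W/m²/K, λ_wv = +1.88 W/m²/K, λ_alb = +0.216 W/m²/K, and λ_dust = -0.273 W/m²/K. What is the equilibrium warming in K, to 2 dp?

16.25 K

Net feedback parameter λ = (−2.37) + (-0.13) + (+1.88) + (+0.216) + (-0.273) = -0.677 W/m²/K.
ΔT = −F/λ = −11/(-0.677) = 16.25 K.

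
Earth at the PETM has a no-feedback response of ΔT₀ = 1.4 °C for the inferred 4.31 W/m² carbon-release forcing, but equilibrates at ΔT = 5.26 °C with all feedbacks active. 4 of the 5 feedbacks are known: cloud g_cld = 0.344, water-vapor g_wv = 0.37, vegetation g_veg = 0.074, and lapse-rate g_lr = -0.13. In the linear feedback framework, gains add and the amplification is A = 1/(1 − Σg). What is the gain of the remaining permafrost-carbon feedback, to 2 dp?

Amplification A = ΔT/ΔT₀ = 5.26/1.4 = 3.757.
Total gain g = 1 − 1/A = 1 − 1/3.757 = 0.7338.
Known gains sum to 0.344 + 0.37 + 0.074 − 0.13 = 0.658.
g_pf = 0.7338 − 0.658 = 0.08.

0.08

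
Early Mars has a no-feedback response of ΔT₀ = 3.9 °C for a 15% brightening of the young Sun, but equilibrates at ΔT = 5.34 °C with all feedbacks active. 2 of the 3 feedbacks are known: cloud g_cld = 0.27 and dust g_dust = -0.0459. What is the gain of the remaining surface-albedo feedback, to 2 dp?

Amplification A = ΔT/ΔT₀ = 5.34/3.9 = 1.369.
Total gain g = 1 − 1/A = 1 − 1/1.369 = 0.2695.
Known gains sum to 0.27 − 0.0459 = 0.2241.
g_alb = 0.2695 − 0.2241 = 0.05.

0.05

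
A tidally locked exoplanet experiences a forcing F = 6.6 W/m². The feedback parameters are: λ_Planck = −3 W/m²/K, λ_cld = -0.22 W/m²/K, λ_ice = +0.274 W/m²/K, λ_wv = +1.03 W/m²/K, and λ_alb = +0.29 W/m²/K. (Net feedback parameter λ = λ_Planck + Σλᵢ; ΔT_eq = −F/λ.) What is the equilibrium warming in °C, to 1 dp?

Net feedback parameter λ = (−3) + (-0.22) + (+0.274) + (+1.03) + (+0.29) = -1.626 W/m²/K.
ΔT = −F/λ = −6.6/(-1.626) = 4.1 °C.

4.1 °C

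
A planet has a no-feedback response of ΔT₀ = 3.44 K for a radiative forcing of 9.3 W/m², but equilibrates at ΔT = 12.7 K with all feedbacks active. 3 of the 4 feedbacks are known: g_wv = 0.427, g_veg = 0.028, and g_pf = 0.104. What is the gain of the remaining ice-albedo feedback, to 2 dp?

0.17

Amplification A = ΔT/ΔT₀ = 12.7/3.44 = 3.692.
Total gain g = 1 − 1/A = 1 − 1/3.692 = 0.7291.
Known gains sum to 0.427 + 0.028 + 0.104 = 0.559.
g_ice = 0.7291 − 0.559 = 0.17.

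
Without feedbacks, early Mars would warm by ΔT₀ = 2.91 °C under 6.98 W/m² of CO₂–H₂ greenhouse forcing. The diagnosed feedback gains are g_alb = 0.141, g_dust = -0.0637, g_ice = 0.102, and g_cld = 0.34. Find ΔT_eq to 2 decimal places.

Total gain g = 0.141 − 0.0637 + 0.102 + 0.34 = 0.5193.
Amplification A = 1/(1 − 0.5193) = 2.08.
ΔT = 2.91 × 2.08 = 6.05 °C.

6.05 °C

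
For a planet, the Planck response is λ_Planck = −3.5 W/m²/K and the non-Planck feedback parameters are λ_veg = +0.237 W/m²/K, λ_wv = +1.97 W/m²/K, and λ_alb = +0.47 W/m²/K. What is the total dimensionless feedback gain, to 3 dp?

0.765

Convert to gains: g_veg = 0.237/3.5 = 0.06771; g_wv = 1.97/3.5 = 0.5629; g_alb = 0.47/3.5 = 0.1343.
Total gain g = 0.76491.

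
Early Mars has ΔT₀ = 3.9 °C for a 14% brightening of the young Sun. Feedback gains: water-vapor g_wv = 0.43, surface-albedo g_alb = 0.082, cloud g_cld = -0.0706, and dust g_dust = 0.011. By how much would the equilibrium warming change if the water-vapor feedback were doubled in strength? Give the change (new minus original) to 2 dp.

Original: g = 0.4524, ΔT = 3.9/(1−0.4524) = 7.1220 °C.
With doubled water-vapor: g' = 0.8824, ΔT' = 3.9/(1−0.8824) = 33.1633 °C.
Change = 33.1633 − 7.1220 = 26.04 °C.

26.04 °C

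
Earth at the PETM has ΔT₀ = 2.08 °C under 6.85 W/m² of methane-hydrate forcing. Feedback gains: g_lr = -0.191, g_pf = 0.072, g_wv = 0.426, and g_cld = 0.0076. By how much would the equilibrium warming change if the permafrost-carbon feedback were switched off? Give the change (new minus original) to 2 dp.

-0.29 °C

Original: g = 0.3146, ΔT = 2.08/(1−0.3146) = 3.0347 °C.
Without permafrost-carbon: g' = 0.2426, ΔT' = 2.08/(1−0.2426) = 2.7462 °C.
Change = 2.7462 − 3.0347 = -0.29 °C.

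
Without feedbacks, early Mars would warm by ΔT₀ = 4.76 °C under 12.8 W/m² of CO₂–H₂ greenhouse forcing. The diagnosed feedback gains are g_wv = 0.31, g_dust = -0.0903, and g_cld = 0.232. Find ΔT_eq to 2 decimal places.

8.68 °C

Total gain g = 0.31 − 0.0903 + 0.232 = 0.4517.
Amplification A = 1/(1 − 0.4517) = 1.824.
ΔT = 4.76 × 1.824 = 8.68 °C.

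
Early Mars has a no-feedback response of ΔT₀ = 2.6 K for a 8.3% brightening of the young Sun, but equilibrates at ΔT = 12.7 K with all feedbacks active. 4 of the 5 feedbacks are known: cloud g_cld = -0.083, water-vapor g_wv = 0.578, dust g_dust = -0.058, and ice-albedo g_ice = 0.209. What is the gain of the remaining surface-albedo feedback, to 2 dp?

Amplification A = ΔT/ΔT₀ = 12.7/2.6 = 4.885.
Total gain g = 1 − 1/A = 1 − 1/4.885 = 0.7953.
Known gains sum to -0.083 + 0.578 − 0.058 + 0.209 = 0.646.
g_alb = 0.7953 − 0.646 = 0.15.

0.15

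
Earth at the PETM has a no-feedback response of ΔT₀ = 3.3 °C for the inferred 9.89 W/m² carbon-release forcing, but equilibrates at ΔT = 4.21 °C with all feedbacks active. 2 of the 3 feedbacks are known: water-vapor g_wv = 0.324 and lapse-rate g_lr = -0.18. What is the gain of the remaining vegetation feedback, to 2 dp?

0.07

Amplification A = ΔT/ΔT₀ = 4.21/3.3 = 1.276.
Total gain g = 1 − 1/A = 1 − 1/1.276 = 0.2163.
Known gains sum to 0.324 − 0.18 = 0.144.
g_veg = 0.2163 − 0.144 = 0.07.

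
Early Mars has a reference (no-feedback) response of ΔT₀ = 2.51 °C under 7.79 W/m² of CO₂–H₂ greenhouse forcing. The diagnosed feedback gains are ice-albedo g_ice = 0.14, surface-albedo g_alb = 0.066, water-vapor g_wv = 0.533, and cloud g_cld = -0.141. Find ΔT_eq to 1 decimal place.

6.2 °C

Total gain g = 0.14 + 0.066 + 0.533 − 0.141 = 0.598.
Amplification A = 1/(1 − 0.598) = 2.488.
ΔT = 2.51 × 2.488 = 6.2 °C.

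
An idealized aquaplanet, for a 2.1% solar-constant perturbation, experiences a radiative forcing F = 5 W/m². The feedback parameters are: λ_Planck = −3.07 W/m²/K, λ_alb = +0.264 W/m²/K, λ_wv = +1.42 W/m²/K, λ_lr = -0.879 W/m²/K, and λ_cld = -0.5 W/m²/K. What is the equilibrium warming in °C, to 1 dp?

1.8 °C

Net feedback parameter λ = (−3.07) + (+0.264) + (+1.42) + (-0.879) + (-0.5) = -2.765 W/m²/K.
ΔT = −F/λ = −5/(-2.765) = 1.8 °C.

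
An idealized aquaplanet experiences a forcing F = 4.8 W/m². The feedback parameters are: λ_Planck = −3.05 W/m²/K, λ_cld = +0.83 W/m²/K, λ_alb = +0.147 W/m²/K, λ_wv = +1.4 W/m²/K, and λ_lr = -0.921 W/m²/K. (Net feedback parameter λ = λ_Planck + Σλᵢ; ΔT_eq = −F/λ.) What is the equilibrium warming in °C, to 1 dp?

Net feedback parameter λ = (−3.05) + (+0.83) + (+0.147) + (+1.4) + (-0.921) = -1.594 W/m²/K.
ΔT = −F/λ = −4.8/(-1.594) = 3.0 °C.

3.0 °C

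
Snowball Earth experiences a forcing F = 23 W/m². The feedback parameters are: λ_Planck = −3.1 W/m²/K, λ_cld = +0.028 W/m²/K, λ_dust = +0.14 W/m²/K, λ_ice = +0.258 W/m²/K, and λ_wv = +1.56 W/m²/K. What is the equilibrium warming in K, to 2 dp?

Net feedback parameter λ = (−3.1) + (+0.028) + (+0.14) + (+0.258) + (+1.56) = -1.114 W/m²/K.
ΔT = −F/λ = −23/(-1.114) = 20.65 K.

20.65 K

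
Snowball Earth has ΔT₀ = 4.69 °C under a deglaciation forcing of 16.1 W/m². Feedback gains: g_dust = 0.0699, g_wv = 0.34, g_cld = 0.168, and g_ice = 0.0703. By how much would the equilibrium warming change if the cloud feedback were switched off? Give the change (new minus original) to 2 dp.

Original: g = 0.6482, ΔT = 4.69/(1−0.6482) = 13.3314 °C.
Without cloud: g' = 0.4802, ΔT' = 4.69/(1−0.4802) = 9.0227 °C.
Change = 9.0227 − 13.3314 = -4.31 °C.

-4.31 °C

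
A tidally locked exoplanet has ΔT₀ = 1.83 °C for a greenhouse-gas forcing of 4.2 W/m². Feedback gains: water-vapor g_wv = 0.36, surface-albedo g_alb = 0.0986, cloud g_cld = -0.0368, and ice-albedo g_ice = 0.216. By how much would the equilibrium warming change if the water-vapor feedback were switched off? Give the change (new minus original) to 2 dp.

Original: g = 0.6378, ΔT = 1.83/(1−0.6378) = 5.0525 °C.
Without water-vapor: g' = 0.2778, ΔT' = 1.83/(1−0.2778) = 2.5339 °C.
Change = 2.5339 − 5.0525 = -2.52 °C.

-2.52 °C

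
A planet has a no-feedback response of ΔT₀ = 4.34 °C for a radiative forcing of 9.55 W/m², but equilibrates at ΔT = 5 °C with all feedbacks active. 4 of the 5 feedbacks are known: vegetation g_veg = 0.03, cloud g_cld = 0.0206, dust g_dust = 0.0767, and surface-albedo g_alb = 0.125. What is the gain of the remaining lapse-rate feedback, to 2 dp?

-0.12

Amplification A = ΔT/ΔT₀ = 5/4.34 = 1.152.
Total gain g = 1 − 1/A = 1 − 1/1.152 = 0.1319.
Known gains sum to 0.03 + 0.0206 + 0.0767 + 0.125 = 0.2523.
g_lr = 0.1319 − 0.2523 = -0.12.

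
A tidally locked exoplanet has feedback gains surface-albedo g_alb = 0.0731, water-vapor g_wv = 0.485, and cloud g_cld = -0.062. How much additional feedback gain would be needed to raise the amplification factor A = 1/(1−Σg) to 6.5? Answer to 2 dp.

Current total gain = 0.4961.
Target gain for A = 6.5: g* = 1 − 1/6.5 = 0.8462.
Additional gain needed = 0.8462 − 0.4961 = 0.35.

0.35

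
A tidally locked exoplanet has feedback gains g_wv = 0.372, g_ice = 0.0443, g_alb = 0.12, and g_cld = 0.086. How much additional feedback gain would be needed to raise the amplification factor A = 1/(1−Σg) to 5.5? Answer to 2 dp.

0.20

Current total gain = 0.6223.
Target gain for A = 5.5: g* = 1 − 1/5.5 = 0.8182.
Additional gain needed = 0.8182 − 0.6223 = 0.20.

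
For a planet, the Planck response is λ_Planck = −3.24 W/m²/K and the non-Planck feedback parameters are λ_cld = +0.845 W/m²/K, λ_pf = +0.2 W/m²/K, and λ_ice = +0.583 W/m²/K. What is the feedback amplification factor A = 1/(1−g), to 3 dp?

2.010

Convert to gains: g_cld = 0.845/3.24 = 0.2608; g_pf = 0.2/3.24 = 0.06173; g_ice = 0.583/3.24 = 0.1799.
Total gain g = 0.50243.
A = 1/(1 − 0.50243) = 2.010.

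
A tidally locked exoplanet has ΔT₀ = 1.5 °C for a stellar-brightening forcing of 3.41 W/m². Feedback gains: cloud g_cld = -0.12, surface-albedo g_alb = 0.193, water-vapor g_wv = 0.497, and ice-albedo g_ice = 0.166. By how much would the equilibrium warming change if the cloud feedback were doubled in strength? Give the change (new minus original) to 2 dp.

Original: g = 0.736, ΔT = 1.5/(1−0.736) = 5.6818 °C.
With doubled cloud: g' = 0.616, ΔT' = 1.5/(1−0.616) = 3.9062 °C.
Change = 3.9062 − 5.6818 = -1.78 °C.

-1.78 °C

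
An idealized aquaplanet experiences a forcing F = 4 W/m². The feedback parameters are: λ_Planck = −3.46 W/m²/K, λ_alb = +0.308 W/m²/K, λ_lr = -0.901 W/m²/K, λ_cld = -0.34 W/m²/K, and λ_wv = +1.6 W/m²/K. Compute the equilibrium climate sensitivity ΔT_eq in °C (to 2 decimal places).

1.43 °C

Net feedback parameter λ = (−3.46) + (+0.308) + (-0.901) + (-0.34) + (+1.6) = -2.793 W/m²/K.
ΔT = −F/λ = −4/(-2.793) = 1.43 °C.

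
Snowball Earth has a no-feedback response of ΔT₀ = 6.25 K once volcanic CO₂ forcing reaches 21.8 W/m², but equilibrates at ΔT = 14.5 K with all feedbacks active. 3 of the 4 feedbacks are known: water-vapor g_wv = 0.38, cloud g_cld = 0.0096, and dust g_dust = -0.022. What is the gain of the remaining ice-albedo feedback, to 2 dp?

Amplification A = ΔT/ΔT₀ = 14.5/6.25 = 2.32.
Total gain g = 1 − 1/A = 1 − 1/2.32 = 0.569.
Known gains sum to 0.38 + 0.0096 − 0.022 = 0.3676.
g_ice = 0.569 − 0.3676 = 0.20.

0.20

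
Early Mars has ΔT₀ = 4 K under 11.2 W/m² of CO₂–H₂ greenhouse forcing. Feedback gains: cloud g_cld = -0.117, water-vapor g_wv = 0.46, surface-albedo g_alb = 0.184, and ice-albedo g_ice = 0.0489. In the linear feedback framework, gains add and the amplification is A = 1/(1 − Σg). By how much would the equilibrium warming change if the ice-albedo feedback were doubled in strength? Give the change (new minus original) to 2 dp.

Original: g = 0.5759, ΔT = 4/(1−0.5759) = 9.4317 K.
With doubled ice-albedo: g' = 0.6248, ΔT' = 4/(1−0.6248) = 10.6610 K.
Change = 10.6610 − 9.4317 = 1.23 K.

1.23 K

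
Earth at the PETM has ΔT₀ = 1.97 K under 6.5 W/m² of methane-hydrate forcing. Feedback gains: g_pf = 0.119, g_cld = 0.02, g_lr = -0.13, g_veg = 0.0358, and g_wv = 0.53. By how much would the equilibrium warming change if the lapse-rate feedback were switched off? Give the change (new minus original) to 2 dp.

Original: g = 0.5748, ΔT = 1.97/(1−0.5748) = 4.6331 K.
Without lapse-rate: g' = 0.7048, ΔT' = 1.97/(1−0.7048) = 6.6734 K.
Change = 6.6734 − 4.6331 = 2.04 K.

2.04 K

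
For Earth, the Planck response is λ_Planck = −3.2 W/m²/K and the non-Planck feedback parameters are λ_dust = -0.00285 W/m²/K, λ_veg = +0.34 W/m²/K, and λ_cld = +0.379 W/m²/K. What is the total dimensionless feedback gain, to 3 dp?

Convert to gains: g_dust = -0.00285/3.2 = -0.000891; g_veg = 0.34/3.2 = 0.1062; g_cld = 0.379/3.2 = 0.1184.
Total gain g = 0.223709.

0.224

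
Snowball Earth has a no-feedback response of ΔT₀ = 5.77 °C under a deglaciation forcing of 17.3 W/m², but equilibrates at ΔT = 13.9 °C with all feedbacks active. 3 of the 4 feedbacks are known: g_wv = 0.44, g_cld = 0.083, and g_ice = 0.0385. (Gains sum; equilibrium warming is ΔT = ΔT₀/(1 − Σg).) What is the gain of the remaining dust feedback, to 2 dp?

0.02

Amplification A = ΔT/ΔT₀ = 13.9/5.77 = 2.409.
Total gain g = 1 − 1/A = 1 − 1/2.409 = 0.5849.
Known gains sum to 0.44 + 0.083 + 0.0385 = 0.5615.
g_dust = 0.5849 − 0.5615 = 0.02.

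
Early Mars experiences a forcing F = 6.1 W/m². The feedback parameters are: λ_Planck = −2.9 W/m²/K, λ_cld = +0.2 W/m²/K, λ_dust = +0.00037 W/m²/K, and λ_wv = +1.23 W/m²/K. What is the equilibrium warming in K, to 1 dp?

4.2 K

Net feedback parameter λ = (−2.9) + (+0.2) + (+0.00037) + (+1.23) = -1.46963 W/m²/K.
ΔT = −F/λ = −6.1/(-1.46963) = 4.2 K.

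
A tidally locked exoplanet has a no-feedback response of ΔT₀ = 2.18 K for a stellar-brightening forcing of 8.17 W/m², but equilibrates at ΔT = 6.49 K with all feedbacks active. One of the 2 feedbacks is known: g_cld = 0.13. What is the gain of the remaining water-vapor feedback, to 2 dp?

Amplification A = ΔT/ΔT₀ = 6.49/2.18 = 2.977.
Total gain g = 1 − 1/A = 1 − 1/2.977 = 0.6641.
The known gain is 0.13.
g_wv = 0.6641 − 0.13 = 0.53.

0.53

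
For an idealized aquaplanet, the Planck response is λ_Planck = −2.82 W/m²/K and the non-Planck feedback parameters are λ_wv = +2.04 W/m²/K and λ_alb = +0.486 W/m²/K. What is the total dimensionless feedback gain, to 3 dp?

0.896

Convert to gains: g_wv = 2.04/2.82 = 0.7234; g_alb = 0.486/2.82 = 0.1723.
Total gain g = 0.8957.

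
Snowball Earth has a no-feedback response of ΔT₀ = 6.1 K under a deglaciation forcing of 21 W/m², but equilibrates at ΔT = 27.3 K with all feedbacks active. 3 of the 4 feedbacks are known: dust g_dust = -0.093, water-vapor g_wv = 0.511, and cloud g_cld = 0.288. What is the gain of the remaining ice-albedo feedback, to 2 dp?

0.07

Amplification A = ΔT/ΔT₀ = 27.3/6.1 = 4.475.
Total gain g = 1 − 1/A = 1 − 1/4.475 = 0.7765.
Known gains sum to -0.093 + 0.511 + 0.288 = 0.706.
g_ice = 0.7765 − 0.706 = 0.07.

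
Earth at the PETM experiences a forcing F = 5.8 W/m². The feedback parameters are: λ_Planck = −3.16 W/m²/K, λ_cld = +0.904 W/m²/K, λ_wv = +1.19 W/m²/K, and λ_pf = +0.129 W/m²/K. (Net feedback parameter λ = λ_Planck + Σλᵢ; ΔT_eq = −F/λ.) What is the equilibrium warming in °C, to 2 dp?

Net feedback parameter λ = (−3.16) + (+0.904) + (+1.19) + (+0.129) = -0.937 W/m²/K.
ΔT = −F/λ = −5.8/(-0.937) = 6.19 °C.

6.19 °C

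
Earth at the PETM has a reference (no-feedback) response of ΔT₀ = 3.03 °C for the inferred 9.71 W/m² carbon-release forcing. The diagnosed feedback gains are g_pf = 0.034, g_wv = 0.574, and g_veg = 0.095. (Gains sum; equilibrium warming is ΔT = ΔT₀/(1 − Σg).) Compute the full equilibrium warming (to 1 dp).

10.2 °C

Total gain g = 0.034 + 0.574 + 0.095 = 0.703.
Amplification A = 1/(1 − 0.703) = 3.367.
ΔT = 3.03 × 3.367 = 10.2 °C.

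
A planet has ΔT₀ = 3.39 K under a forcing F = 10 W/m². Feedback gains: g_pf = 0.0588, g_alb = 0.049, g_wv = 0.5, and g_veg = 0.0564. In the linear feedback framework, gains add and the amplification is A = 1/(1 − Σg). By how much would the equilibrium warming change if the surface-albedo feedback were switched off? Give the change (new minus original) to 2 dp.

-1.29 K

Original: g = 0.6642, ΔT = 3.39/(1−0.6642) = 10.0953 K.
Without surface-albedo: g' = 0.6152, ΔT' = 3.39/(1−0.6152) = 8.8098 K.
Change = 8.8098 − 10.0953 = -1.29 K.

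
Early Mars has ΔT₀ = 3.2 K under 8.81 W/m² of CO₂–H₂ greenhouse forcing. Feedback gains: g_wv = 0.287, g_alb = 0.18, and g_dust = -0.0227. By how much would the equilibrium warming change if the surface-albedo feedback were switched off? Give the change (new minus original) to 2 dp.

Original: g = 0.4443, ΔT = 3.2/(1−0.4443) = 5.7585 K.
Without surface-albedo: g' = 0.2643, ΔT' = 3.2/(1−0.2643) = 4.3496 K.
Change = 4.3496 − 5.7585 = -1.41 K.

-1.41 K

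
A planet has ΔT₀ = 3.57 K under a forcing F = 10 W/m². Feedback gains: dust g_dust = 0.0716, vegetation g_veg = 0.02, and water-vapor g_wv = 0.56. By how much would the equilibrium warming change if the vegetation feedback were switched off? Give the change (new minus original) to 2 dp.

Original: g = 0.6516, ΔT = 3.57/(1−0.6516) = 10.2468 K.
Without vegetation: g' = 0.6316, ΔT' = 3.57/(1−0.6316) = 9.6906 K.
Change = 9.6906 − 10.2468 = -0.56 K.

-0.56 K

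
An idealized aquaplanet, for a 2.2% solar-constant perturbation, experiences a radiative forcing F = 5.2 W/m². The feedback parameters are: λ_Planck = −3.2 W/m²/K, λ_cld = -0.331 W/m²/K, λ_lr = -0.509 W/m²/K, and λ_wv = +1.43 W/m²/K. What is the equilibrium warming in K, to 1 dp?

2.0 K

Net feedback parameter λ = (−3.2) + (-0.331) + (-0.509) + (+1.43) = -2.61 W/m²/K.
ΔT = −F/λ = −5.2/(-2.61) = 2.0 K.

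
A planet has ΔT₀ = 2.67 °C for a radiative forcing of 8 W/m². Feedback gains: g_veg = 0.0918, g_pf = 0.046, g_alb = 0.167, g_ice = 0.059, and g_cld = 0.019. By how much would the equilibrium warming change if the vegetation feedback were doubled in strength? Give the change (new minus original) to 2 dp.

Original: g = 0.3828, ΔT = 2.67/(1−0.3828) = 4.3260 °C.
With doubled vegetation: g' = 0.4746, ΔT' = 2.67/(1−0.4746) = 5.0818 °C.
Change = 5.0818 − 4.3260 = 0.76 °C.

0.76 °C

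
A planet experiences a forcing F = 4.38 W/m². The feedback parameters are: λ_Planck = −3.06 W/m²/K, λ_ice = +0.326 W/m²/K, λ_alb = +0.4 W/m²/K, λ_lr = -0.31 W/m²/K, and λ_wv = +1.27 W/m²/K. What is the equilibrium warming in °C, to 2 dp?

Net feedback parameter λ = (−3.06) + (+0.326) + (+0.4) + (-0.31) + (+1.27) = -1.374 W/m²/K.
ΔT = −F/λ = −4.38/(-1.374) = 3.19 °C.

3.19 °C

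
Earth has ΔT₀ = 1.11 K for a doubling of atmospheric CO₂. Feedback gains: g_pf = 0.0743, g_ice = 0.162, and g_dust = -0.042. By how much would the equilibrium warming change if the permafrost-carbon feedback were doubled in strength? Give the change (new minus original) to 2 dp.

0.14 K

Original: g = 0.1943, ΔT = 1.11/(1−0.1943) = 1.3777 K.
With doubled permafrost-carbon: g' = 0.2686, ΔT' = 1.11/(1−0.2686) = 1.5176 K.
Change = 1.5176 − 1.3777 = 0.14 K.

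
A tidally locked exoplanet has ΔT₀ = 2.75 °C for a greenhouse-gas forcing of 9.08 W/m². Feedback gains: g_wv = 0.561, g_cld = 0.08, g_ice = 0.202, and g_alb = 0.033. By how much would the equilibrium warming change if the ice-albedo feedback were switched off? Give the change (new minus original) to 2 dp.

Original: g = 0.876, ΔT = 2.75/(1−0.876) = 22.1774 °C.
Without ice-albedo: g' = 0.674, ΔT' = 2.75/(1−0.674) = 8.4356 °C.
Change = 8.4356 − 22.1774 = -13.74 °C.

-13.74 °C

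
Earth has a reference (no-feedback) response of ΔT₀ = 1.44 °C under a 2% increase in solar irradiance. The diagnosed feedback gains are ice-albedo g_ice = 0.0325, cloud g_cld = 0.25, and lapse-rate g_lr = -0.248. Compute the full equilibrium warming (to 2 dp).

1.49 °C

Total gain g = 0.0325 + 0.25 − 0.248 = 0.0345.
Amplification A = 1/(1 − 0.0345) = 1.036.
ΔT = 1.44 × 1.036 = 1.49 °C.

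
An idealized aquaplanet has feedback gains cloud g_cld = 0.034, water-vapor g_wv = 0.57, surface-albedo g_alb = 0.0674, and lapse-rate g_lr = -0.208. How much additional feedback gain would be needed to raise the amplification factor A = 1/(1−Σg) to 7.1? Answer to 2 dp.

Current total gain = 0.4634.
Target gain for A = 7.1: g* = 1 − 1/7.1 = 0.8592.
Additional gain needed = 0.8592 − 0.4634 = 0.40.

0.40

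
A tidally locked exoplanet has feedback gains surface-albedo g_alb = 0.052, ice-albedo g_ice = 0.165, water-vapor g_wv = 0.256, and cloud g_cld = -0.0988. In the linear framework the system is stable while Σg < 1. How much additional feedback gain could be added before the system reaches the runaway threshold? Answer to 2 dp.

0.63

Current total gain = 0.052 + 0.165 + 0.256 − 0.0988 = 0.3742.
Margin to runaway = 1 − 0.3742 = 0.63.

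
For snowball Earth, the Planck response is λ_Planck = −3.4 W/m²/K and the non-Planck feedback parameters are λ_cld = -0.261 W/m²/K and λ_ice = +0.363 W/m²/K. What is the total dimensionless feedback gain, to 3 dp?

0.030

Convert to gains: g_cld = -0.261/3.4 = -0.07676; g_ice = 0.363/3.4 = 0.1068.
Total gain g = 0.03004.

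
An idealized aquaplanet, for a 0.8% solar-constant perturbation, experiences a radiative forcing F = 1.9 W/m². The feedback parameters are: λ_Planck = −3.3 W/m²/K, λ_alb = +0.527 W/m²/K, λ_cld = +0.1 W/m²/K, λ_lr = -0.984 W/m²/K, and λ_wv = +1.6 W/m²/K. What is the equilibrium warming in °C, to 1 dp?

0.9 °C

Net feedback parameter λ = (−3.3) + (+0.527) + (+0.1) + (-0.984) + (+1.6) = -2.057 W/m²/K.
ΔT = −F/λ = −1.9/(-2.057) = 0.9 °C.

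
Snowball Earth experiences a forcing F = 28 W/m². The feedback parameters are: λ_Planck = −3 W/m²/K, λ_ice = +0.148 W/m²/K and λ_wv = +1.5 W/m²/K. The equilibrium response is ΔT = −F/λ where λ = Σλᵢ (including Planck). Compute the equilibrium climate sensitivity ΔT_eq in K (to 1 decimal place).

Net feedback parameter λ = (−3) + (+0.148) + (+1.5) = -1.352 W/m²/K.
ΔT = −F/λ = −28/(-1.352) = 20.7 K.

20.7 K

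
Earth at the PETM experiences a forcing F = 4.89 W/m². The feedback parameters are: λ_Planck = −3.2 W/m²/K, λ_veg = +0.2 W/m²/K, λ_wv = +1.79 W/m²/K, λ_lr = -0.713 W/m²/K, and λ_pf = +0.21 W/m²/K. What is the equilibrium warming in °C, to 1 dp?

2.9 °C

Net feedback parameter λ = (−3.2) + (+0.2) + (+1.79) + (-0.713) + (+0.21) = -1.713 W/m²/K.
ΔT = −F/λ = −4.89/(-1.713) = 2.9 °C.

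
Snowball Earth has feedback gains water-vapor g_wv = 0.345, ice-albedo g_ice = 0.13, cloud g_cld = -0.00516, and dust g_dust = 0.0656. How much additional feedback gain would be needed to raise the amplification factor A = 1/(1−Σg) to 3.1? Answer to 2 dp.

Current total gain = 0.53544.
Target gain for A = 3.1: g* = 1 − 1/3.1 = 0.6774.
Additional gain needed = 0.6774 − 0.53544 = 0.14.

0.14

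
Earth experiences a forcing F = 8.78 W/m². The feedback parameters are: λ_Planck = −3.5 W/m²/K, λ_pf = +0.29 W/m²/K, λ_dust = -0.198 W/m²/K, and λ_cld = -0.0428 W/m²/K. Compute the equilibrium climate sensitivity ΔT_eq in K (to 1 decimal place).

Net feedback parameter λ = (−3.5) + (+0.29) + (-0.198) + (-0.0428) = -3.4508 W/m²/K.
ΔT = −F/λ = −8.78/(-3.4508) = 2.5 K.

2.5 K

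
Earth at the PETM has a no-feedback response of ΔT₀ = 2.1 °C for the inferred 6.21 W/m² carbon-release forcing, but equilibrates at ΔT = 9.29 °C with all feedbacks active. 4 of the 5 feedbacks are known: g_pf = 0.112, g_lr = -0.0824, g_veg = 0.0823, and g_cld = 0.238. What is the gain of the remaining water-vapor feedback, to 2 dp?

Amplification A = ΔT/ΔT₀ = 9.29/2.1 = 4.424.
Total gain g = 1 − 1/A = 1 − 1/4.424 = 0.774.
Known gains sum to 0.112 − 0.0824 + 0.0823 + 0.238 = 0.3499.
g_wv = 0.774 − 0.3499 = 0.42.

0.42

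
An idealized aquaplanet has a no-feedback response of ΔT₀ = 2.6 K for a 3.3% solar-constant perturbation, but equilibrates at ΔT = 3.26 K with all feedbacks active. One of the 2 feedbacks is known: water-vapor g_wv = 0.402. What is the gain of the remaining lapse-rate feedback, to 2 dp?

Amplification A = ΔT/ΔT₀ = 3.26/2.6 = 1.254.
Total gain g = 1 − 1/A = 1 − 1/1.254 = 0.2026.
The known gain is 0.402.
g_lr = 0.2026 − 0.402 = -0.20.

-0.20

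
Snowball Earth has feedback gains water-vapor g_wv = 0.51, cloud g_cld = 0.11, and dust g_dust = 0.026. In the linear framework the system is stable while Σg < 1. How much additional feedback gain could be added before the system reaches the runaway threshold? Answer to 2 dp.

0.35

Current total gain = 0.51 + 0.11 + 0.026 = 0.646.
Margin to runaway = 1 − 0.646 = 0.35.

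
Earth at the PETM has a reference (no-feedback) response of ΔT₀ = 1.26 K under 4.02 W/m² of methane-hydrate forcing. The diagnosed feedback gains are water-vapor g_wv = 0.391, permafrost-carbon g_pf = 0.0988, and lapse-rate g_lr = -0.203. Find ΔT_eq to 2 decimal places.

Total gain g = 0.391 + 0.0988 − 0.203 = 0.2868.
Amplification A = 1/(1 − 0.2868) = 1.402.
ΔT = 1.26 × 1.402 = 1.77 K.

1.77 K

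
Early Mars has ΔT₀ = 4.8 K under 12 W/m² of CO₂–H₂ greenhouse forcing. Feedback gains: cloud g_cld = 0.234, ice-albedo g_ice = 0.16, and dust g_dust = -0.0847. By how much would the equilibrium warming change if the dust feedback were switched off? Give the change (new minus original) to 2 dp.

0.97 K

Original: g = 0.3093, ΔT = 4.8/(1−0.3093) = 6.9495 K.
Without dust: g' = 0.394, ΔT' = 4.8/(1−0.394) = 7.9208 K.
Change = 7.9208 − 6.9495 = 0.97 K.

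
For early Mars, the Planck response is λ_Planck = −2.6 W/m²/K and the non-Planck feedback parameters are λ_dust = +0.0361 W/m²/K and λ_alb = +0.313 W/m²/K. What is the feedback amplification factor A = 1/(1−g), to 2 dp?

Convert to gains: g_dust = 0.0361/2.6 = 0.01388; g_alb = 0.313/2.6 = 0.1204.
Total gain g = 0.13428.
A = 1/(1 − 0.13428) = 1.16.

1.16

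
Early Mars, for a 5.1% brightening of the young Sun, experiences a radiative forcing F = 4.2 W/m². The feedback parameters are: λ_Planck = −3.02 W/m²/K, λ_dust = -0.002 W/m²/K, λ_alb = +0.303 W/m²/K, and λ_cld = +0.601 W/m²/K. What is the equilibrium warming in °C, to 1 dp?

2.0 °C

Net feedback parameter λ = (−3.02) + (-0.002) + (+0.303) + (+0.601) = -2.118 W/m²/K.
ΔT = −F/λ = −4.2/(-2.118) = 2.0 °C.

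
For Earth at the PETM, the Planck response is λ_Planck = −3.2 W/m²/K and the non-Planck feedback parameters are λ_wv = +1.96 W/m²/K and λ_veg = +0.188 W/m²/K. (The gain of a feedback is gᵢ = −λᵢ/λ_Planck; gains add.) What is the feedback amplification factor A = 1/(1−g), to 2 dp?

Convert to gains: g_wv = 1.96/3.2 = 0.6125; g_veg = 0.188/3.2 = 0.05875.
Total gain g = 0.67125.
A = 1/(1 − 0.67125) = 3.04.

3.04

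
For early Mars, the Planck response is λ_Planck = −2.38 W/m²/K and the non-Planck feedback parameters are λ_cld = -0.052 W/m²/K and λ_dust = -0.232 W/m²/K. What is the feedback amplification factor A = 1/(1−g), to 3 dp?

0.893

Convert to gains: g_cld = -0.052/2.38 = -0.02185; g_dust = -0.232/2.38 = -0.09748.
Total gain g = -0.11933.
A = 1/(1 + 0.11933) = 0.893.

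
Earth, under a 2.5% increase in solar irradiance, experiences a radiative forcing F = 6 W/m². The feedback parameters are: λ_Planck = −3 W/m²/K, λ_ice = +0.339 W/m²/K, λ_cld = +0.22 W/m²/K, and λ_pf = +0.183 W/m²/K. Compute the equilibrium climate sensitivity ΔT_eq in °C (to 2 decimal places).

2.66 °C

Net feedback parameter λ = (−3) + (+0.339) + (+0.22) + (+0.183) = -2.258 W/m²/K.
ΔT = −F/λ = −6/(-2.258) = 2.66 °C.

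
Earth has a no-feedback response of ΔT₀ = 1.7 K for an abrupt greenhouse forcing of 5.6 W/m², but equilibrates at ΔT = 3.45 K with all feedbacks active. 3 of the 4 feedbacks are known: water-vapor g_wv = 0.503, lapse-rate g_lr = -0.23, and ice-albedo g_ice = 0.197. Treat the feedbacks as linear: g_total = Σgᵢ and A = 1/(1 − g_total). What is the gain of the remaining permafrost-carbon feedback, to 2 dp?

Amplification A = ΔT/ΔT₀ = 3.45/1.7 = 2.029.
Total gain g = 1 − 1/A = 1 − 1/2.029 = 0.5071.
Known gains sum to 0.503 − 0.23 + 0.197 = 0.47.
g_pf = 0.5071 − 0.47 = 0.04.

0.04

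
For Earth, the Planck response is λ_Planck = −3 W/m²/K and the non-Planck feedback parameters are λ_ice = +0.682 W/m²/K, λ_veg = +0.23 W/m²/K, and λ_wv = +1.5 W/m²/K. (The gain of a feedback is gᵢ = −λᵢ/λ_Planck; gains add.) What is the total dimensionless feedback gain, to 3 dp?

Convert to gains: g_ice = 0.682/3 = 0.2273; g_veg = 0.23/3 = 0.07667; g_wv = 1.5/3 = 0.5.
Total gain g = 0.80397.

0.804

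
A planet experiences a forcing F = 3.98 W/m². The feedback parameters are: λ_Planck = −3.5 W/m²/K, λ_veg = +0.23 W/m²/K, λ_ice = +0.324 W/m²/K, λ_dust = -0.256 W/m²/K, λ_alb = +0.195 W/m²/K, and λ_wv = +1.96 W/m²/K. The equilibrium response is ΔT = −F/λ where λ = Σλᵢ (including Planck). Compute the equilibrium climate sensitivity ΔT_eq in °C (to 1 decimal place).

Net feedback parameter λ = (−3.5) + (+0.23) + (+0.324) + (-0.256) + (+0.195) + (+1.96) = -1.047 W/m²/K.
ΔT = −F/λ = −3.98/(-1.047) = 3.8 °C.

3.8 °C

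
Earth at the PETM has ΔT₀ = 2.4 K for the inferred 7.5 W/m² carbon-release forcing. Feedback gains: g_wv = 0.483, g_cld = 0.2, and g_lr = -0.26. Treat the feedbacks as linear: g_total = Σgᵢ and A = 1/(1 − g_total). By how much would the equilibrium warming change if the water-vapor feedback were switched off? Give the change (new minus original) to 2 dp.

-1.90 K

Original: g = 0.423, ΔT = 2.4/(1−0.423) = 4.1594 K.
Without water-vapor: g' = -0.06, ΔT' = 2.4/(1+0.06) = 2.2642 K.
Change = 2.2642 − 4.1594 = -1.90 K.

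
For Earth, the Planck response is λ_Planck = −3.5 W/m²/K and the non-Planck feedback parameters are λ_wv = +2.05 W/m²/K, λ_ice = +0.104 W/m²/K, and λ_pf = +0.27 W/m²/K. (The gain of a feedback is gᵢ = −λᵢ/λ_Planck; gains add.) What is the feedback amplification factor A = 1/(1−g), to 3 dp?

3.253

Convert to gains: g_wv = 2.05/3.5 = 0.5857; g_ice = 0.104/3.5 = 0.02971; g_pf = 0.27/3.5 = 0.07714.
Total gain g = 0.69255.
A = 1/(1 − 0.69255) = 3.253.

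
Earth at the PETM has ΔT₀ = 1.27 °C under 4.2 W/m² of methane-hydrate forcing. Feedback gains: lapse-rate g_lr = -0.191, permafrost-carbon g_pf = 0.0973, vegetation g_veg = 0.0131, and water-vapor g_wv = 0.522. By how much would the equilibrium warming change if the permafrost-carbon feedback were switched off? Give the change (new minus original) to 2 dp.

-0.34 °C

Original: g = 0.4414, ΔT = 1.27/(1−0.4414) = 2.2735 °C.
Without permafrost-carbon: g' = 0.3441, ΔT' = 1.27/(1−0.3441) = 1.9363 °C.
Change = 1.9363 − 2.2735 = -0.34 °C.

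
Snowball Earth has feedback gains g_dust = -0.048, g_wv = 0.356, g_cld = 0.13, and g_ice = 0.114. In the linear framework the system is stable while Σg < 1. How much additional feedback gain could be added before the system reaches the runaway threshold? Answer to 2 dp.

Current total gain = -0.048 + 0.356 + 0.13 + 0.114 = 0.552.
Margin to runaway = 1 − 0.552 = 0.45.

0.45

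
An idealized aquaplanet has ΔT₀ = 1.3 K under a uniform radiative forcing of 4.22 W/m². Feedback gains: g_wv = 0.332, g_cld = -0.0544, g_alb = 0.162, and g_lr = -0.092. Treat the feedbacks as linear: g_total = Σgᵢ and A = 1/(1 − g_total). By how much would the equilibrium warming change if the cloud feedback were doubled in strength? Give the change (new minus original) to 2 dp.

Original: g = 0.3476, ΔT = 1.3/(1−0.3476) = 1.9926 K.
With doubled cloud: g' = 0.2932, ΔT' = 1.3/(1−0.2932) = 1.8393 K.
Change = 1.8393 − 1.9926 = -0.15 K.

-0.15 K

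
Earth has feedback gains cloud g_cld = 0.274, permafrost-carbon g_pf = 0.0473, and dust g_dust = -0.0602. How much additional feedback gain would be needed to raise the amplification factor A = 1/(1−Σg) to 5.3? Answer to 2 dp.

Current total gain = 0.2611.
Target gain for A = 5.3: g* = 1 − 1/5.3 = 0.8113.
Additional gain needed = 0.8113 − 0.2611 = 0.55.

0.55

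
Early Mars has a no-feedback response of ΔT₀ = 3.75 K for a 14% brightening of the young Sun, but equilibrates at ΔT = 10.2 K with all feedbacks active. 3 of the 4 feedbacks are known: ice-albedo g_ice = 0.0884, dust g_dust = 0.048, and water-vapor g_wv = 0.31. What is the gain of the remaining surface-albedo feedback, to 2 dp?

0.19

Amplification A = ΔT/ΔT₀ = 10.2/3.75 = 2.72.
Total gain g = 1 − 1/A = 1 − 1/2.72 = 0.6324.
Known gains sum to 0.0884 + 0.048 + 0.31 = 0.4464.
g_alb = 0.6324 − 0.4464 = 0.19.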